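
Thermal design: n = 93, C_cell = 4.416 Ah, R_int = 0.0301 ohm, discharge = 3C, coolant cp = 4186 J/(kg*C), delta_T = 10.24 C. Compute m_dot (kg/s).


Step 1: I = 3 * 4.416 = 13.248 A
Step 2: Q_cell = I^2 * R = 13.248^2 * 0.0301 = 5.2828 W
Step 3: Q_total = 93 * 5.2828 = 491.3 W
Step 4: m_dot = Q_total / (cp * dT) = 491.3 / (4186 * 10.24) = 0.01146 kg/s

0.01146 kg/s


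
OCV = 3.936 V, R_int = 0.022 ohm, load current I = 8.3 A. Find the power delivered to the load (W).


Step 1: V_terminal = OCV - I*R = 3.936 - 8.3 * 0.022 = 3.7534 V
Step 2: P_out = V_terminal * I = 3.7534 * 8.3 = 31.15 W

31.15 W


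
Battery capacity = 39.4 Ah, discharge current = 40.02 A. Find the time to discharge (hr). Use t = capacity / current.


t = capacity / current = 39.4 / 40.02 = 0.9845 hr

0.9845 hr


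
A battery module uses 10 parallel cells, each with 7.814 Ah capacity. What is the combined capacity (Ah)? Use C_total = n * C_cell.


C_total = 10 * 7.814 = 78.14 Ah

78.14 Ah


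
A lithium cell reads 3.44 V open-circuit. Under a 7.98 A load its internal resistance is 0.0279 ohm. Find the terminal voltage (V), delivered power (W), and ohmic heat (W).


Step 1: V_terminal = OCV - I*R = 3.44 - 7.98 * 0.0279 = 3.2174 V
Step 2: P_out = V_terminal * I = 3.2174 * 7.98 = 25.67 W
Step 3: Q = I^2 * R = 7.98^2 * 0.0279 = 1.777 W

V=3.2174 V, P=25.67 W, Q=1.777 W


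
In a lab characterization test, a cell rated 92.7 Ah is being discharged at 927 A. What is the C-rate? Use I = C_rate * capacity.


C_rate = I / capacity = 927 / 92.7 = 10C

10C


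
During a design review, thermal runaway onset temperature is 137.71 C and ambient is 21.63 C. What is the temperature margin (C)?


Safety margin = 137.71 C - 21.63 C = 116.08 C

116.08 C


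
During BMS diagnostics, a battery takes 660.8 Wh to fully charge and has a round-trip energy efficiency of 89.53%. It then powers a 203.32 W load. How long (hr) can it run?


Step 1: E_discharge = eta/100 * E_charge = 89.53/100 * 660.8 = 591.61 Wh
Step 2: t = E_discharge / P = 591.61 / 203.32 = 2.910 hr

2.910 hr


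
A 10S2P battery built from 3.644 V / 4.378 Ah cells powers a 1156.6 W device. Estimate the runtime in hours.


Step 1: E_pack = Ns * V_cell * Np * C_cell = 10 * 3.644 * 2 * 4.378 = 319.07 Wh
Step 2: t = E_pack / P = 319.07 / 1156.6 = 0.2759 hr

0.2759 hr


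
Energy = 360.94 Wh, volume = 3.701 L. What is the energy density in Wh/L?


ED = E / V = 360.94 / 3.701 = 97.52 Wh/L

97.52 Wh/L


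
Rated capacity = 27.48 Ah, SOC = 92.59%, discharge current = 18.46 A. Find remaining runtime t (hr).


Step 1: remaining = SOC/100 * C_total = 92.59/100 * 27.48 = 25.444 Ah
Step 2: t = remaining / I = 25.444 / 18.46 = 1.378 hr

1.378 hr


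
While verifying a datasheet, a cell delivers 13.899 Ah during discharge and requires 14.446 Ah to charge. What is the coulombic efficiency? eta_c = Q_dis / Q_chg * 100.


eta_c = Q_dis / Q_chg * 100 = 13.899 / 14.446 * 100 = 96.21%

96.21%


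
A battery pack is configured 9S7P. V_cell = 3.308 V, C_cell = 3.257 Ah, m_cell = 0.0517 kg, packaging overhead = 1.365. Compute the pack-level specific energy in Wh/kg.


Step 1: V_pack = 9 * 3.308 = 29.772 V
Step 2: C_pack = 7 * 3.257 = 22.799 Ah
Step 3: E_pack = V_pack * C_pack = 29.772 * 22.799 = 678.77 Wh
Step 4: m_pack = 9 * 7 * 0.0517 * 1.365 = 4.4459 kg
Step 5: ED = E_pack / m_pack = 678.77 / 4.4459 = 152.7 Wh/kg

152.7 Wh/kg


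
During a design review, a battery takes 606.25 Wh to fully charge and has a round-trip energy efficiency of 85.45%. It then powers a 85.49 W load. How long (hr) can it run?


Step 1: E_discharge = eta/100 * E_charge = 85.45/100 * 606.25 = 518.04 Wh
Step 2: t = E_discharge / P = 518.04 / 85.49 = 6.060 hr

6.060 hr


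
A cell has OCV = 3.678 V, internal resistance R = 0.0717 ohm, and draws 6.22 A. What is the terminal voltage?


V = OCV - I*R = 3.678 - 6.22 * 0.0717 = 3.232 V

3.232 V


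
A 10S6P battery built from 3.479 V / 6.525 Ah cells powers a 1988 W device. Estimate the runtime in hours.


Step 1: E_pack = Ns * V_cell * Np * C_cell = 10 * 3.479 * 6 * 6.525 = 1362 Wh
Step 2: t = E_pack / P = 1362 / 1988 = 0.6851 hr

0.6851 hr


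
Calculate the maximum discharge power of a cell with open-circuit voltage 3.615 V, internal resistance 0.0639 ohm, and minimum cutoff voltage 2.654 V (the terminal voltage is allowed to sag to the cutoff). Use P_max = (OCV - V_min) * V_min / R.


dV = OCV - V_min = 0.961 V (so I_max = dV / R)
P_max = dV * V_min / R = 0.961 * 2.654 / 0.0639 = 39.91 W

39.91 W


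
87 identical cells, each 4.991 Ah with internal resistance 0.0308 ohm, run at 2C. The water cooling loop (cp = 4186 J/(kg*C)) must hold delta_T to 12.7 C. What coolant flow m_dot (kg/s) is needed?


Step 1: I = 2 * 4.991 = 9.982 A
Step 2: Q_cell = I^2 * R = 9.982^2 * 0.0308 = 3.0689 W
Step 3: Q_total = 87 * 3.0689 = 266.99 W
Step 4: m_dot = Q_total / (cp * dT) = 266.99 / (4186 * 12.7) = 0.005022 kg/s

0.005022 kg/s


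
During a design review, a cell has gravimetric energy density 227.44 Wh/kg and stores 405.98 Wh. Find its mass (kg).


m = E / ED = 405.98 / 227.44 = 1.785 kg

1.785 kg


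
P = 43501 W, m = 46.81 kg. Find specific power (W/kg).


SP = P / m = 43501 / 46.81 = 929.3 W/kg

929.3 W/kg


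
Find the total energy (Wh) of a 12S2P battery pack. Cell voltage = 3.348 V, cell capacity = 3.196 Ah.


V_pack = 12 * 3.348 = 40.176 V
C_pack = 2 * 3.196 = 6.392 Ah
E = V_pack * C_pack = 40.176 * 6.392 = 256.8 Wh

256.8 Wh


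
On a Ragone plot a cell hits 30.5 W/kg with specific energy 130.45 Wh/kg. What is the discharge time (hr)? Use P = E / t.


t = E / P = 130.45 / 30.5 = 4.277 hr

4.277 hr


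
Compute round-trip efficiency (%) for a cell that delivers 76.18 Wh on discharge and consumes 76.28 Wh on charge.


Round-trip efficiency = 76.18/76.28 * 100% = 99.87%

99.87%


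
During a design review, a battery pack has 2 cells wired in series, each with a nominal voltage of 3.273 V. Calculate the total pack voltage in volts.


With 2 cells in series at 3.273 V each, V_pack = 6.546 V

6.546 V


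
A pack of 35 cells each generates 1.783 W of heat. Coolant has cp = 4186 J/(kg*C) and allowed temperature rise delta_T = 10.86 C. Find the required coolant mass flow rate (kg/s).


Q_total = 35 * 1.783 = 62.405 W
m_dot = Q_total / (cp * dT) = 62.405 / (4186 * 10.86) = 0.001373 kg/s

0.001373 kg/s


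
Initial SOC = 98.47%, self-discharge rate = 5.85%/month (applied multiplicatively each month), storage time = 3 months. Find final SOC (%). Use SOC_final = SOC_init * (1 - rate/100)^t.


decay = (1 - 5.85/100)^3 = 0.83457
SOC_final = 98.47 * 0.83457 = 82.18%

82.18%


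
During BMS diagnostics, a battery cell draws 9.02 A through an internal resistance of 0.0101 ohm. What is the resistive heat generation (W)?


Q = I^2 * R = 9.02^2 * 0.0101 = 0.8217 W

0.8217 W


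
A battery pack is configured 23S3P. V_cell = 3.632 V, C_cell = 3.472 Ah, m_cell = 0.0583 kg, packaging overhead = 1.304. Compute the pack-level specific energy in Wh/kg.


Step 1: V_pack = 23 * 3.632 = 83.536 V
Step 2: C_pack = 3 * 3.472 = 10.416 Ah
Step 3: E_pack = V_pack * C_pack = 83.536 * 10.416 = 870.11 Wh
Step 4: m_pack = 23 * 3 * 0.0583 * 1.304 = 5.2456 kg
Step 5: ED = E_pack / m_pack = 870.11 / 5.2456 = 165.9 Wh/kg

165.9 Wh/kg


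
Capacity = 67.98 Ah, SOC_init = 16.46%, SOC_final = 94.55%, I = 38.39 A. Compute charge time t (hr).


delta_Ah = 67.98 * (94.55 - 16.46) / 100 = 53.086 Ah
t = delta_Ah / I = 53.086 / 38.39 = 1.383 hr

1.383 hr


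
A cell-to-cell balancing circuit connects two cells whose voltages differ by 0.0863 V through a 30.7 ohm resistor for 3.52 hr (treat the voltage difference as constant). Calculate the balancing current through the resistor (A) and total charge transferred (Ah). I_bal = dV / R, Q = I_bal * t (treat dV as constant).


First, Ohm's law: I_bal = 0.0863 V / 30.7 ohm = 0.0028111 A
Then Q = I * t = 0.0028111 A * 3.52 hr = 0.009895 Ah

I=0.0028111 A, Q=0.009895 Ah


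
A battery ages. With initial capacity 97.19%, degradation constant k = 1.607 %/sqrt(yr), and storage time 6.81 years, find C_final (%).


Step 1: sqrt(6.81 yr) = 2.6096
Step 2: drop = 1.607 * 2.6096 = 4.1936
Step 3: C_final = 97.19 - 4.1936 = 93.00%

93.00%


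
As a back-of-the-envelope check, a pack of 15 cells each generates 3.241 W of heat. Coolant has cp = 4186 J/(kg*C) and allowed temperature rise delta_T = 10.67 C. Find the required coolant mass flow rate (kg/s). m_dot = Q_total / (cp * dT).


Step 1: Total heat Q = 15 * 3.241 W = 48.615 W
Step 2: denom = cp * dT = 4186 * 10.67 = 44665
Step 3: m_dot = 48.615 / 44665 = 0.001088 kg/s

0.001088 kg/s


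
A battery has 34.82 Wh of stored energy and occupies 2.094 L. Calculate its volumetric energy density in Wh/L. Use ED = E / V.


Volumetric ED = 34.82 Wh / 2.094 L = 16.63 Wh/L

16.63 Wh/L


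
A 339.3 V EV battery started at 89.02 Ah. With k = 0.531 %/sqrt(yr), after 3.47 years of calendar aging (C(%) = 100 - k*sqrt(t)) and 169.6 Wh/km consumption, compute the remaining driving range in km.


Step 1: capacity retention = 100 - 0.531 * sqrt(3.47) = 100 - 0.531 * 1.8628 = 99.011%
Step 2: C_now = 89.02 * 99.011/100 = 88.14 Ah
Step 3: E_pack = V * C_now = 339.3 * 88.14 = 29906 Wh
Step 4: range = E_pack / consumption = 29906 / 169.6 = 176.3 km

176.3 km


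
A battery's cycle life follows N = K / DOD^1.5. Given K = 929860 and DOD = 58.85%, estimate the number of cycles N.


DOD^1.5 = 451.46
N = K / DOD^1.5 = 929860 / 451.46 = 2060

2060 cycles


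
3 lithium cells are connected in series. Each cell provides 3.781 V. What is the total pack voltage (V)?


V_pack = n * V_cell = 3 * 3.781 = 11.343 V

11.343 V


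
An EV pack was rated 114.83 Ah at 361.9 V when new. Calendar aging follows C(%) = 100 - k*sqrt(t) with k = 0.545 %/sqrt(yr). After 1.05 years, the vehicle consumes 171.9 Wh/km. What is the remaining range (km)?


Step 1: capacity retention = 100 - 0.545 * sqrt(1.05) = 100 - 0.545 * 1.0247 = 99.442%
Step 2: C_now = 114.83 * 99.442/100 = 114.19 Ah
Step 3: E_pack = V * C_now = 361.9 * 114.19 = 41325 Wh
Step 4: range = E_pack / consumption = 41325 / 171.9 = 240.4 km

240.4 km


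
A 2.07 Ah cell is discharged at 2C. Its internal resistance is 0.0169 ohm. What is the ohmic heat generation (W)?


Step 1: I = C_rate * capacity = 2 * 2.07 = 4.14 A
Step 2: Q = I^2 * R = 4.14^2 * 0.0169 = 17.14 * 0.0169 = 0.2897 W

0.2897 W


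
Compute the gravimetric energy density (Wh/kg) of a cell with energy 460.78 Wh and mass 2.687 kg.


Specific energy = 460.78 Wh / 2.687 kg = 171.5 Wh/kg

171.5 Wh/kg


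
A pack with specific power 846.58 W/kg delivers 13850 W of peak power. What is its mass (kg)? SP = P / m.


m = P / SP = 13850 / 846.58 = 16.36 kg

16.36 kg


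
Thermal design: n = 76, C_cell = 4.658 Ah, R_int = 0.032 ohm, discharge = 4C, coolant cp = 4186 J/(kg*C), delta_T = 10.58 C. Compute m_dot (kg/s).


Step 1: I = 4 * 4.658 = 18.632 A
Step 2: Q_cell = I^2 * R = 18.632^2 * 0.032 = 11.109 W
Step 3: Q_total = 76 * 11.109 = 844.28 W
Step 4: m_dot = Q_total / (cp * dT) = 844.28 / (4186 * 10.58) = 0.01906 kg/s

0.01906 kg/s


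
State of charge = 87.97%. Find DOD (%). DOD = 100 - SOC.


Complement of SOC: DOD = 100% - 87.97% = 12.03%

12.03%


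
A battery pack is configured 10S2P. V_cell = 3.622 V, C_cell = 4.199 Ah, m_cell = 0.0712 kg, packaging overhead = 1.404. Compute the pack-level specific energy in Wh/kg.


Step 1: V_pack = 10 * 3.622 = 36.22 V
Step 2: C_pack = 2 * 4.199 = 8.398 Ah
Step 3: E_pack = V_pack * C_pack = 36.22 * 8.398 = 304.18 Wh
Step 4: m_pack = 10 * 2 * 0.0712 * 1.404 = 1.9993 kg
Step 5: ED = E_pack / m_pack = 304.18 / 1.9993 = 152.1 Wh/kg

152.1 Wh/kg


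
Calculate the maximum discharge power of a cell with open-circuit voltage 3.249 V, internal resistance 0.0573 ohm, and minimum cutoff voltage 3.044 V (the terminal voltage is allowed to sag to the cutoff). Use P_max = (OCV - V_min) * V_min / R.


P_max = (OCV - V_min) * V_min / R = (3.249 - 3.044) * 3.044 / 0.0573 = 0.205 * 3.044 / 0.0573 = 10.89 W

10.89 W


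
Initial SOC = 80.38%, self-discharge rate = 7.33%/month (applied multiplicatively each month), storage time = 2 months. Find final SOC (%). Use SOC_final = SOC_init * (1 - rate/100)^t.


decay = (1 - 7.33/100)^2 = 0.85877
SOC_final = 80.38 * 0.85877 = 69.03%

69.03%


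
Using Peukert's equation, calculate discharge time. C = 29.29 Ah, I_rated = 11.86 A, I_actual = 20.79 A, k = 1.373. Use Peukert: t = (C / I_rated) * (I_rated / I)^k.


t_rated = C / I_rated = 29.29 / 11.86 = 2.4696 hr
(I_rated/I)^k = (0.57047)^1.373 = 0.46271
t = t_rated * (I_rated/I)^k = 2.4696 * 0.46271 = 1.143 hr

1.143 hr


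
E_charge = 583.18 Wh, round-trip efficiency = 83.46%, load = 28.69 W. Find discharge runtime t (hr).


Step 1: E_discharge = eta/100 * E_charge = 83.46/100 * 583.18 = 486.72 Wh
Step 2: t = E_discharge / P = 486.72 / 28.69 = 16.96 hr

16.96 hr


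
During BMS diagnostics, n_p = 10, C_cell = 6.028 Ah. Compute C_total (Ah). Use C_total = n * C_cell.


C_total = 10 * 6.028 = 60.28 Ah

60.28 Ah


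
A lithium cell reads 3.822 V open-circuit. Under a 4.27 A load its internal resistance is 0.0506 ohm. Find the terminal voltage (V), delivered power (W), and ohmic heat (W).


Step 1: V_terminal = OCV - I*R = 3.822 - 4.27 * 0.0506 = 3.6059 V
Step 2: P_out = V_terminal * I = 3.6059 * 4.27 = 15.40 W
Step 3: Q = I^2 * R = 4.27^2 * 0.0506 = 0.9226 W

V=3.6059 V, P=15.40 W, Q=0.9226 W


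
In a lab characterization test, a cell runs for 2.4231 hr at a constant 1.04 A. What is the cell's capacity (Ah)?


C = I * t = 1.04 * 2.4231 = 2.520 Ah

2.520 Ah


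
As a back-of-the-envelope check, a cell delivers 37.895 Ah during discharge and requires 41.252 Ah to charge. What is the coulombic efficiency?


eta_c = Q_dis / Q_chg * 100 = 37.895 / 41.252 * 100 = 91.86%

91.86%


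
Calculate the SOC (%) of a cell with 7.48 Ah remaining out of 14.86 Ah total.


SOC% = 7.48 / 14.86 * 100 = 50.34%

50.34%


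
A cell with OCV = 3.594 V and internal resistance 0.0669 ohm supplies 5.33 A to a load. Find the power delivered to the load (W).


Step 1: V_terminal = OCV - I*R = 3.594 - 5.33 * 0.0669 = 3.2374 V
Step 2: P_out = V_terminal * I = 3.2374 * 5.33 = 17.26 W

17.26 W


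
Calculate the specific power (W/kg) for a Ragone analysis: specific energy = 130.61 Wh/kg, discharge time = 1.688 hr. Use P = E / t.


Specific power = 130.61 Wh/kg / 1.688 hr = 77.38 W/kg

77.38 W/kg


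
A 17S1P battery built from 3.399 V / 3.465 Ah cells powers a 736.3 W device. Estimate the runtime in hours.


Step 1: E_pack = Ns * V_cell * Np * C_cell = 17 * 3.399 * 1 * 3.465 = 200.22 Wh
Step 2: t = E_pack / P = 200.22 / 736.3 = 0.2719 hr

0.2719 hr


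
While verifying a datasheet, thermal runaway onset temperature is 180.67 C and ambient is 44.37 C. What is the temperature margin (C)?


margin = T_onset - T_ambient = 180.67 - 44.37 = 136.3 C

136.3 C


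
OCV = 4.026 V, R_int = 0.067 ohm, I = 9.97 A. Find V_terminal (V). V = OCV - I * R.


V = OCV - I*R = 4.026 - 9.97 * 0.067 = 3.358 V

3.358 V


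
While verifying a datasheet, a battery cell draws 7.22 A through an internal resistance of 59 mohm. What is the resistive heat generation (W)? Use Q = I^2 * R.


Convert: R = 59 mohm = 0.059 ohm
Q = I^2 * R = 7.22^2 * 0.059 = 3.076 W

3.076 W


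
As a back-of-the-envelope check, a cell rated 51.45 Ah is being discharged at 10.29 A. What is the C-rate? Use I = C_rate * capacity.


C_rate = I / capacity = 10.29 / 51.45 = 0.2C

0.2C


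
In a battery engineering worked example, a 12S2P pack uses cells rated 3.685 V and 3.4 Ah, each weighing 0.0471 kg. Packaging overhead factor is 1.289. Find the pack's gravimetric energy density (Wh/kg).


Step 1: V_pack = 12 * 3.685 = 44.22 V
Step 2: C_pack = 2 * 3.4 = 6.8 Ah
Step 3: E_pack = V_pack * C_pack = 44.22 * 6.8 = 300.7 Wh
Step 4: m_pack = 12 * 2 * 0.0471 * 1.289 = 1.4571 kg
Step 5: ED = E_pack / m_pack = 300.7 / 1.4571 = 206.4 Wh/kg

206.4 Wh/kg


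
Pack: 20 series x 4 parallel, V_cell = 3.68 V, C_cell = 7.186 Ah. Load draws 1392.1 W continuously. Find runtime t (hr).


Step 1: E_pack = Ns * V_cell * Np * C_cell = 20 * 3.68 * 4 * 7.186 = 2115.6 Wh
Step 2: t = E_pack / P = 2115.6 / 1392.1 = 1.520 hr

1.520 hr


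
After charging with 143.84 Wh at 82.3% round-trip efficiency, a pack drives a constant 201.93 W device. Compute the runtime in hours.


Step 1: E_discharge = eta/100 * E_charge = 82.3/100 * 143.84 = 118.38 Wh
Step 2: t = E_discharge / P = 118.38 / 201.93 = 0.5862 hr

0.5862 hr


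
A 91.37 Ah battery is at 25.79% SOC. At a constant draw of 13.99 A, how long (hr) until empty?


Step 1: remaining = SOC/100 * C_total = 25.79/100 * 91.37 = 23.564 Ah
Step 2: t = remaining / I = 23.564 / 13.99 = 1.684 hr

1.684 hr


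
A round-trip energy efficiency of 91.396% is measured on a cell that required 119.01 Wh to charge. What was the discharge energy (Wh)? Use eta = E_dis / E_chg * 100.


E_dis = eta/100 * E_chg = 91.396/100 * 119.01 = 108.8 Wh

108.8 Wh


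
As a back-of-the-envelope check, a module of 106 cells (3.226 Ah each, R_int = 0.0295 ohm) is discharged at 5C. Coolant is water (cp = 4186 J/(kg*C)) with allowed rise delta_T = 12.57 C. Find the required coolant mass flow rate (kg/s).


Step 1: I = 5 * 3.226 = 16.13 A
Step 2: Q_cell = I^2 * R = 16.13^2 * 0.0295 = 7.6752 W
Step 3: Q_total = 106 * 7.6752 = 813.57 W
Step 4: m_dot = Q_total / (cp * dT) = 813.57 / (4186 * 12.57) = 0.01546 kg/s

0.01546 kg/s


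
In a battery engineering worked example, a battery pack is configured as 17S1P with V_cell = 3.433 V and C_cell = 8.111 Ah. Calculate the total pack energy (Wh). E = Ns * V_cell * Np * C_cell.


E = Ns * Vcell * Np * Ccell = 17 * 3.433 * 1 * 8.111 = 473.4 Wh

473.4 Wh


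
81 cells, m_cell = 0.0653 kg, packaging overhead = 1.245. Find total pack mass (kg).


m_pack = n * m_cell * overhead = 81 * 0.0653 * 1.245 = 6.585 kg

6.585 kg


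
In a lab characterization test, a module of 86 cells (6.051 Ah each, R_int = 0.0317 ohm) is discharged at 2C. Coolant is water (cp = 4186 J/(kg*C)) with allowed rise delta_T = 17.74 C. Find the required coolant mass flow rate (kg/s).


Step 1: I = 2 * 6.051 = 12.102 A
Step 2: Q_cell = I^2 * R = 12.102^2 * 0.0317 = 4.6427 W
Step 3: Q_total = 86 * 4.6427 = 399.27 W
Step 4: m_dot = Q_total / (cp * dT) = 399.27 / (4186 * 17.74) = 0.005377 kg/s

0.005377 kg/s


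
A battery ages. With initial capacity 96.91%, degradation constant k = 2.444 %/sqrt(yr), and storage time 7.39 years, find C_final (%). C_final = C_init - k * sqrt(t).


sqrt(t) = sqrt(7.39) = 2.7185
C_final = 96.91 - 2.444 * 2.7185 = 90.27%

90.27%


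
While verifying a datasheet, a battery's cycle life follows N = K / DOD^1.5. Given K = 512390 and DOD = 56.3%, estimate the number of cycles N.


Step 1: DOD^1.5 = 56.3^1.5 = 422.44
Step 2: N = 512390 / 422.44 = 1213 cycles

1213 cycles


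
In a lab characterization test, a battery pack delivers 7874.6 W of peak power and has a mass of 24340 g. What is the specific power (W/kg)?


Convert: m = 24340 g = 24.34 kg
Specific power = 7874.6 W / 24.34 kg = 323.5 W/kg

323.5 W/kg


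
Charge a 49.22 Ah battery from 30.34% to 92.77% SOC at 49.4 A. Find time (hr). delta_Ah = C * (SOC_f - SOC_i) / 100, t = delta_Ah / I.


delta_Ah = 49.22 * (92.77 - 30.34) / 100 = 30.728 Ah
t = delta_Ah / I = 30.728 / 49.4 = 0.6220 hr

0.6220 hr


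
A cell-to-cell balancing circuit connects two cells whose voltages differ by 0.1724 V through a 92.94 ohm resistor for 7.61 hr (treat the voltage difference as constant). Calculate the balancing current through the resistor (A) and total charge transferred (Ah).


First, Ohm's law: I_bal = 0.1724 V / 92.94 ohm = 0.001855 A
Then Q = I * t = 0.001855 A * 7.61 hr = 0.01412 Ah

I=0.001855 A, Q=0.01412 Ah


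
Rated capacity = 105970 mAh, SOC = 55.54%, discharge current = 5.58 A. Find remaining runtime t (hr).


Convert: C_total = 105970 mAh = 105.97 Ah
Step 1: remaining = SOC/100 * C_total = 55.54/100 * 105.97 = 58.856 Ah
Step 2: t = remaining / I = 58.856 / 5.58 = 10.55 hr

10.55 hr


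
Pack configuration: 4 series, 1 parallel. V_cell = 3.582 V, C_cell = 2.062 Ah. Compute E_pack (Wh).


E = Ns * Vcell * Np * Ccell = 4 * 3.582 * 1 * 2.062 = 29.54 Wh

29.54 Wh


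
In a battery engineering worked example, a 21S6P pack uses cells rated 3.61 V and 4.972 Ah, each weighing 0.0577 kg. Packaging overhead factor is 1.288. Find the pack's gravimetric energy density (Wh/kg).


Step 1: V_pack = 21 * 3.61 = 75.81 V
Step 2: C_pack = 6 * 4.972 = 29.832 Ah
Step 3: E_pack = V_pack * C_pack = 75.81 * 29.832 = 2261.6 Wh
Step 4: m_pack = 21 * 6 * 0.0577 * 1.288 = 9.364 kg
Step 5: ED = E_pack / m_pack = 2261.6 / 9.364 = 241.5 Wh/kg

241.5 Wh/kg


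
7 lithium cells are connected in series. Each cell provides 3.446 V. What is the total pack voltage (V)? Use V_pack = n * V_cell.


With 7 cells in series at 3.446 V each, V_pack = 24.122 V

24.122 V


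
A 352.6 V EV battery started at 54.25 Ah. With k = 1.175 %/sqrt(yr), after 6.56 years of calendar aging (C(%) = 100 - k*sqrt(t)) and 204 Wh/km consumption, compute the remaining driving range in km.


Step 1: capacity retention = 100 - 1.175 * sqrt(6.56) = 100 - 1.175 * 2.5612 = 96.991%
Step 2: C_now = 54.25 * 96.991/100 = 52.618 Ah
Step 3: E_pack = V * C_now = 352.6 * 52.618 = 18553 Wh
Step 4: range = E_pack / consumption = 18553 / 204 = 90.95 km

90.95 km


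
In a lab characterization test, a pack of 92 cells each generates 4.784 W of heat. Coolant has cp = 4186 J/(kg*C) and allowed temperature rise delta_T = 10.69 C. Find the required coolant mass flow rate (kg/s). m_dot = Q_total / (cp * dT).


Q_total = 92 * 4.784 = 440.13 W
m_dot = Q_total / (cp * dT) = 440.13 / (4186 * 10.69) = 0.009836 kg/s

0.009836 kg/s


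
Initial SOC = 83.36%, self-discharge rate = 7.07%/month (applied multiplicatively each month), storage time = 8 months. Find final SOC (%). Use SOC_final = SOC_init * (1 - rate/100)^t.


decay = (1 - 7.07/100)^8 = 0.55622
SOC_final = 83.36 * 0.55622 = 46.37%

46.37%


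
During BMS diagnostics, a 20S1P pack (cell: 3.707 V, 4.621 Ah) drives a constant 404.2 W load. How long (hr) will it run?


Step 1: E_pack = Ns * V_cell * Np * C_cell = 20 * 3.707 * 1 * 4.621 = 342.6 Wh
Step 2: t = E_pack / P = 342.6 / 404.2 = 0.8476 hr

0.8476 hr


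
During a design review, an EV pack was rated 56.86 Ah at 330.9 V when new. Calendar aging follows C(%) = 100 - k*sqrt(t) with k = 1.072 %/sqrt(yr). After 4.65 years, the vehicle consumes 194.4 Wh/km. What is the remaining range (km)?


Step 1: capacity retention = 100 - 1.072 * sqrt(4.65) = 100 - 1.072 * 2.1564 = 97.688%
Step 2: C_now = 56.86 * 97.688/100 = 55.545 Ah
Step 3: E_pack = V * C_now = 330.9 * 55.545 = 18380 Wh
Step 4: range = E_pack / consumption = 18380 / 194.4 = 94.55 km

94.55 km


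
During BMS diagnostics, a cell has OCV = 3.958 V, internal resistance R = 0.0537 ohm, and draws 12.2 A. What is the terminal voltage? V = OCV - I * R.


V = OCV - I*R = 3.958 - 12.2 * 0.0537 = 3.303 V

3.303 V


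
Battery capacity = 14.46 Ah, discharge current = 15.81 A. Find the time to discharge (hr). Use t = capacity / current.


t = capacity / current = 14.46 / 15.81 = 0.9146 hr

0.9146 hr


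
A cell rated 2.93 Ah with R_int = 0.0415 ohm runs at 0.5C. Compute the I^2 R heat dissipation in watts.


Step 1: I = C_rate * capacity = 0.5 * 2.93 = 1.465 A
Step 2: Q = I^2 * R = 1.465^2 * 0.0415 = 2.1462 * 0.0415 = 0.08907 W

0.08907 W


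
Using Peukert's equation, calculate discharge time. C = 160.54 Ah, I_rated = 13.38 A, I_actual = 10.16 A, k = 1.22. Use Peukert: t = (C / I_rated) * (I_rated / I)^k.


Step 1: t_rated = C / I_rated = 160.54 / 13.38 = 11.999 hr
Step 2: ratio = 13.38 / 10.16 = 1.3169
Step 3: ratio^k = 1.3169^1.22 = 1.3991
Step 4: t = t_rated * ratio^k = 11.999 * 1.3991 = 16.79 hr

16.79 hr


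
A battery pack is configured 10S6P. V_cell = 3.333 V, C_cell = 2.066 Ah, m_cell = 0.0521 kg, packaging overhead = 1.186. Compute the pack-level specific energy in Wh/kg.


Step 1: V_pack = 10 * 3.333 = 33.33 V
Step 2: C_pack = 6 * 2.066 = 12.396 Ah
Step 3: E_pack = V_pack * C_pack = 33.33 * 12.396 = 413.16 Wh
Step 4: m_pack = 10 * 6 * 0.0521 * 1.186 = 3.7074 kg
Step 5: ED = E_pack / m_pack = 413.16 / 3.7074 = 111.4 Wh/kg

111.4 Wh/kg


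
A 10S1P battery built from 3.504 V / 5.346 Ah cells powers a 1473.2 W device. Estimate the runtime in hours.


Step 1: E_pack = Ns * V_cell * Np * C_cell = 10 * 3.504 * 1 * 5.346 = 187.32 Wh
Step 2: t = E_pack / P = 187.32 / 1473.2 = 0.1272 hr

0.1272 hr


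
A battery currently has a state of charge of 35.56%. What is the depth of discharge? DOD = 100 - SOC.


Complement of SOC: DOD = 100% - 35.56% = 64.44%

64.44%


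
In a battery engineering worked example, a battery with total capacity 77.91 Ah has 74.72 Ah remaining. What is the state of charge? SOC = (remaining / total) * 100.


SOC = (remaining / total) * 100 = (74.72 / 77.91) * 100 = 95.91%

95.91%


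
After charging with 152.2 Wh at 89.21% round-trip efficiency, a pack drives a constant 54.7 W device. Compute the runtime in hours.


Step 1: E_discharge = eta/100 * E_charge = 89.21/100 * 152.2 = 135.78 Wh
Step 2: t = E_discharge / P = 135.78 / 54.7 = 2.482 hr

2.482 hr


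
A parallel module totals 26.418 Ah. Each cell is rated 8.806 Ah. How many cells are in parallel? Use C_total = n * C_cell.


n = C_total / C_cell = 26.418 / 8.806 = 3

3


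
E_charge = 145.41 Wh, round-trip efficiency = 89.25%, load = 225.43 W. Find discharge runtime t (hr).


Step 1: E_discharge = eta/100 * E_charge = 89.25/100 * 145.41 = 129.78 Wh
Step 2: t = E_discharge / P = 129.78 / 225.43 = 0.5757 hr

0.5757 hr


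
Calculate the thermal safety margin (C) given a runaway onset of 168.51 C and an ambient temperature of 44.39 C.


Safety margin = 168.51 C - 44.39 C = 124.12 C

124.12 C


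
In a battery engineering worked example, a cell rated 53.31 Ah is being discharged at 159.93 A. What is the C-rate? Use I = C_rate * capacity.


Rearranging: C_rate = 159.93 / 53.31 = 3C

3C


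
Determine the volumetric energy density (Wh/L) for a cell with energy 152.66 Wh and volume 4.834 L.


ED = E / V = 152.66 / 4.834 = 31.58 Wh/L

31.58 Wh/L


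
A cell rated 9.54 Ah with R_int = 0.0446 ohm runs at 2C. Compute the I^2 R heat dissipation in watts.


Step 1: I = C_rate * capacity = 2 * 9.54 = 19.08 A
Step 2: Q = I^2 * R = 19.08^2 * 0.0446 = 364.05 * 0.0446 = 16.24 W

16.24 W


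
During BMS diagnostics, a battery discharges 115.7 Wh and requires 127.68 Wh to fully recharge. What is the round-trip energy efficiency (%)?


Round-trip efficiency = 115.7/127.68 * 100% = 90.62%

90.62%


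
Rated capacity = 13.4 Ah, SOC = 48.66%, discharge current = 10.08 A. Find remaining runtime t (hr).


Step 1: remaining = SOC/100 * C_total = 48.66/100 * 13.4 = 6.5204 Ah
Step 2: t = remaining / I = 6.5204 / 10.08 = 0.6469 hr

0.6469 hr


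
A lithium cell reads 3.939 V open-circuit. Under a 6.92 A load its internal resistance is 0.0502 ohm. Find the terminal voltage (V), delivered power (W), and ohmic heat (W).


Step 1: V_terminal = OCV - I*R = 3.939 - 6.92 * 0.0502 = 3.5916 V
Step 2: P_out = V_terminal * I = 3.5916 * 6.92 = 24.85 W
Step 3: Q = I^2 * R = 6.92^2 * 0.0502 = 2.404 W

V=3.5916 V, P=24.85 W, Q=2.404 W


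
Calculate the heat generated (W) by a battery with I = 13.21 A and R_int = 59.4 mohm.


Convert: R = 59.4 mohm = 0.0594 ohm
I^2 = 174.5
Q = 174.5 * 0.0594 = 10.37 W

10.37 W


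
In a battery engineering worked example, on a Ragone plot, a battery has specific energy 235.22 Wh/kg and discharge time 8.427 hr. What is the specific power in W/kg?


Specific power = 235.22 Wh/kg / 8.427 hr = 27.91 W/kg

27.91 W/kg


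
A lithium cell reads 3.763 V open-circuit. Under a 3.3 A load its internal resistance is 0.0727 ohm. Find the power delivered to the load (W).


Step 1: V_terminal = OCV - I*R = 3.763 - 3.3 * 0.0727 = 3.5231 V
Step 2: P_out = V_terminal * I = 3.5231 * 3.3 = 11.63 W

11.63 W


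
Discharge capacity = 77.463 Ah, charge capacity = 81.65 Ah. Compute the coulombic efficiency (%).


Coulombic efficiency = 77.463/81.65 * 100% = 94.87%

94.87%


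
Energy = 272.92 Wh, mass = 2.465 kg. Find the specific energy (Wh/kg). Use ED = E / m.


Specific energy = 272.92 Wh / 2.465 kg = 110.7 Wh/kg

110.7 Wh/kg


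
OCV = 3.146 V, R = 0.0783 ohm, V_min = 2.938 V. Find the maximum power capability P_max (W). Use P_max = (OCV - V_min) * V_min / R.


dV = OCV - V_min = 0.208 V (so I_max = dV / R)
P_max = dV * V_min / R = 0.208 * 2.938 / 0.0783 = 7.805 W

7.805 W


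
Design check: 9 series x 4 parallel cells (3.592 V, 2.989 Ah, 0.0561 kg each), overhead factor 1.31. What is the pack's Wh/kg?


Step 1: V_pack = 9 * 3.592 = 32.328 V
Step 2: C_pack = 4 * 2.989 = 11.956 Ah
Step 3: E_pack = V_pack * C_pack = 32.328 * 11.956 = 386.51 Wh
Step 4: m_pack = 9 * 4 * 0.0561 * 1.31 = 2.6457 kg
Step 5: ED = E_pack / m_pack = 386.51 / 2.6457 = 146.1 Wh/kg

146.1 Wh/kg


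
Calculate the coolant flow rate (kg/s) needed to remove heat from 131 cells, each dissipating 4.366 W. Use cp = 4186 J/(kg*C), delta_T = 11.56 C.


Step 1: Total heat Q = 131 * 4.366 W = 571.95 W
Step 2: denom = cp * dT = 4186 * 11.56 = 48390
Step 3: m_dot = 571.95 / 48390 = 0.01182 kg/s

0.01182 kg/s


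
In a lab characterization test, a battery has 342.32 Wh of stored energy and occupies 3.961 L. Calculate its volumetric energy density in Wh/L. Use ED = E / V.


Volumetric ED = 342.32 Wh / 3.961 L = 86.42 Wh/L

86.42 Wh/L


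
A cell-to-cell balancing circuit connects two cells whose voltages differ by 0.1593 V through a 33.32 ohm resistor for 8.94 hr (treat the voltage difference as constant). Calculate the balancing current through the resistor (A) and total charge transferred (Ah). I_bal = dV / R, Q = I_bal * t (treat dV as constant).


First, Ohm's law: I_bal = 0.1593 V / 33.32 ohm = 0.0047809 A
Then Q = I * t = 0.0047809 A * 8.94 hr = 0.04274 Ah

I=0.0047809 A, Q=0.04274 Ah


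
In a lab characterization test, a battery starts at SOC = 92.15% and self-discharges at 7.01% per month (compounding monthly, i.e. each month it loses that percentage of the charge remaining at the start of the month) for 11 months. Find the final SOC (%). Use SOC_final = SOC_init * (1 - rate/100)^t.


Monthly retention factor = 1 - 7.01/100 = 0.9299
Over 11 months: factor^11 = 0.44957
SOC_final = 92.15 * 0.44957 = 41.43%

41.43%


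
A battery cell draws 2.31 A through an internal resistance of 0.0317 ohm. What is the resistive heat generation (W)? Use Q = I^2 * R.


Q = I^2 * R = 2.31^2 * 0.0317 = 0.1692 W

0.1692 W


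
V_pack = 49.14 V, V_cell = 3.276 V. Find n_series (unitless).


Rearranging: n = V_pack / V_cell = 49.14 / 3.276 = 15 cells

15


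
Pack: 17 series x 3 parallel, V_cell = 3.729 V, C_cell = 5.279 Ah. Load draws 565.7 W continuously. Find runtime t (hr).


Step 1: E_pack = Ns * V_cell * Np * C_cell = 17 * 3.729 * 3 * 5.279 = 1004 Wh
Step 2: t = E_pack / P = 1004 / 565.7 = 1.775 hr

1.775 hr


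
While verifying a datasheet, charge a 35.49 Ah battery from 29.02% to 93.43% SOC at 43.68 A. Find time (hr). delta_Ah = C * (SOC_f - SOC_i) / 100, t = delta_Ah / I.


delta_Ah = 35.49 * (93.43 - 29.02) / 100 = 22.859 Ah
t = delta_Ah / I = 22.859 / 43.68 = 0.5233 hr

0.5233 hr


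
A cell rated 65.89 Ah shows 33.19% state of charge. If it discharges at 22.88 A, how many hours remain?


Step 1: remaining = SOC/100 * C_total = 33.19/100 * 65.89 = 21.869 Ah
Step 2: t = remaining / I = 21.869 / 22.88 = 0.9558 hr

0.9558 hr


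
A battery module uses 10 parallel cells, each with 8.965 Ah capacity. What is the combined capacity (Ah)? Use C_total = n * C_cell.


C_total = 10 * 8.965 = 89.65 Ah

89.65 Ah


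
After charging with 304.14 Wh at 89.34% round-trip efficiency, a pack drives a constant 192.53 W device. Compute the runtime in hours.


Step 1: E_discharge = eta/100 * E_charge = 89.34/100 * 304.14 = 271.72 Wh
Step 2: t = E_discharge / P = 271.72 / 192.53 = 1.411 hr

1.411 hr


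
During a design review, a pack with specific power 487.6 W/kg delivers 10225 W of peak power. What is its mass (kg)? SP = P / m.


m = P / SP = 10225 / 487.6 = 20.97 kg

20.97 kg


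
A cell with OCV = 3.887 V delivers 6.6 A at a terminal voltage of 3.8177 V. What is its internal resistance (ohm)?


R = (OCV - V) / I = (3.887 - 3.8177) / 6.6 = 0.01050 ohm

0.01050 ohm


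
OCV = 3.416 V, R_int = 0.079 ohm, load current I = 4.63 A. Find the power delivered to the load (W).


Step 1: V_terminal = OCV - I*R = 3.416 - 4.63 * 0.079 = 3.0502 V
Step 2: P_out = V_terminal * I = 3.0502 * 4.63 = 14.12 W

14.12 W


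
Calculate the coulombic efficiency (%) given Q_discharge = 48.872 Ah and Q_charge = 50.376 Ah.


Coulombic efficiency = 48.872/50.376 * 100% = 97.01%

97.01%


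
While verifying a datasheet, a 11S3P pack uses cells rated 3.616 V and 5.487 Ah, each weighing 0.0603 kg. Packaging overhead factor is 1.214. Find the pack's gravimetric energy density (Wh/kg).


Step 1: V_pack = 11 * 3.616 = 39.776 V
Step 2: C_pack = 3 * 5.487 = 16.461 Ah
Step 3: E_pack = V_pack * C_pack = 39.776 * 16.461 = 654.75 Wh
Step 4: m_pack = 11 * 3 * 0.0603 * 1.214 = 2.4157 kg
Step 5: ED = E_pack / m_pack = 654.75 / 2.4157 = 271.0 Wh/kg

271.0 Wh/kg


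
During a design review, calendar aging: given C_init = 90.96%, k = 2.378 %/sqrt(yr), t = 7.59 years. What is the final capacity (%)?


Step 1: sqrt(7.59 yr) = 2.755
Step 2: drop = 2.378 * 2.755 = 6.5514
Step 3: C_final = 90.96 - 6.5514 = 84.41%

84.41%


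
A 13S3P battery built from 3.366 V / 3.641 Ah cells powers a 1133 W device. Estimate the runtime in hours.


Step 1: E_pack = Ns * V_cell * Np * C_cell = 13 * 3.366 * 3 * 3.641 = 477.97 Wh
Step 2: t = E_pack / P = 477.97 / 1133 = 0.4219 hr

0.4219 hr


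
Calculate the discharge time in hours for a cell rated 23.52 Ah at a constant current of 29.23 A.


Runtime = 23.52 Ah / 29.23 A = 0.8047 hr

0.8047 hr


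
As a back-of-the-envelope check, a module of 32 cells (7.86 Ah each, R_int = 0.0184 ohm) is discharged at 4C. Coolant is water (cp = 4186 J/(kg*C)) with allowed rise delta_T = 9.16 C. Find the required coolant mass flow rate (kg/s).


Step 1: I = 4 * 7.86 = 31.44 A
Step 2: Q_cell = I^2 * R = 31.44^2 * 0.0184 = 18.188 W
Step 3: Q_total = 32 * 18.188 = 582.02 W
Step 4: m_dot = Q_total / (cp * dT) = 582.02 / (4186 * 9.16) = 0.01518 kg/s

0.01518 kg/s


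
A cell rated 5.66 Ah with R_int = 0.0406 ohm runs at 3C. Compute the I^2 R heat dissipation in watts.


Step 1: I = C_rate * capacity = 3 * 5.66 = 16.98 A
Step 2: Q = I^2 * R = 16.98^2 * 0.0406 = 288.32 * 0.0406 = 11.71 W

11.71 W


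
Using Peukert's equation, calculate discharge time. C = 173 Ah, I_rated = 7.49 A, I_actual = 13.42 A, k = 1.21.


Step 1: t_rated = C / I_rated = 173 / 7.49 = 23.097 hr
Step 2: ratio = 7.49 / 13.42 = 0.55812
Step 3: ratio^k = 0.55812^1.21 = 0.49379
Step 4: t = t_rated * ratio^k = 23.097 * 0.49379 = 11.41 hr

11.41 hr


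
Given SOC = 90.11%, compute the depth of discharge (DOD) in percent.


Complement of SOC: DOD = 100% - 90.11% = 9.89%

9.89%


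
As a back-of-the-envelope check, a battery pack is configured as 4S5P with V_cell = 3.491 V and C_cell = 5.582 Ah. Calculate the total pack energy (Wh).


E = Ns * Vcell * Np * Ccell = 4 * 3.491 * 5 * 5.582 = 389.7 Wh

389.7 Wh


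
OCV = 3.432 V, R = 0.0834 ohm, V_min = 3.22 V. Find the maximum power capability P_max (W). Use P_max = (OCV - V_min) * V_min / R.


dV = OCV - V_min = 0.212 V (so I_max = dV / R)
P_max = dV * V_min / R = 0.212 * 3.22 / 0.0834 = 8.185 W

8.185 W


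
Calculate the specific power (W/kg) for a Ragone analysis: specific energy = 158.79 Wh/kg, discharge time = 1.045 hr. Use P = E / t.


Specific power = 158.79 Wh/kg / 1.045 hr = 152.0 W/kg

152.0 W/kg


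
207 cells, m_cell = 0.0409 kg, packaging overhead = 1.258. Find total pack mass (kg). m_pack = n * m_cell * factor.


m_pack = n * m_cell * overhead = 207 * 0.0409 * 1.258 = 10.65 kg

10.65 kg


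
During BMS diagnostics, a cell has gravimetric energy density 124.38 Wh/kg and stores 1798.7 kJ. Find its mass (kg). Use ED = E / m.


Convert: E = 1798.7 kJ = 499.64 Wh
m = E / ED = 499.64 / 124.38 = 4.017 kg

4.017 kg


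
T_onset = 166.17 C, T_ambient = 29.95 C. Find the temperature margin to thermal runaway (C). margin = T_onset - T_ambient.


Safety margin = 166.17 C - 29.95 C = 136.22 C

136.22 C


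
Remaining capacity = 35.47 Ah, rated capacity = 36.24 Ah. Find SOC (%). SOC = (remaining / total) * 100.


SOC = (remaining / total) * 100 = (35.47 / 36.24) * 100 = 97.88%

97.88%


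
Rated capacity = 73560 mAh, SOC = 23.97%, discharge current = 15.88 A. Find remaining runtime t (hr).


Convert: C_total = 73560 mAh = 73.56 Ah
Step 1: remaining = SOC/100 * C_total = 23.97/100 * 73.56 = 17.632 Ah
Step 2: t = remaining / I = 17.632 / 15.88 = 1.110 hr

1.110 hr


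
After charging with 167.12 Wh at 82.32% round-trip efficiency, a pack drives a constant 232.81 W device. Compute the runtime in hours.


Step 1: E_discharge = eta/100 * E_charge = 82.32/100 * 167.12 = 137.57 Wh
Step 2: t = E_discharge / P = 137.57 / 232.81 = 0.5909 hr

0.5909 hr


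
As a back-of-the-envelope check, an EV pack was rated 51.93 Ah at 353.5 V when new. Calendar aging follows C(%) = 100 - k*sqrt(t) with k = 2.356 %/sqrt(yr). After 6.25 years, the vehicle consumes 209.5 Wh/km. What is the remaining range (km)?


Step 1: capacity retention = 100 - 2.356 * sqrt(6.25) = 100 - 2.356 * 2.5 = 94.11%
Step 2: C_now = 51.93 * 94.11/100 = 48.871 Ah
Step 3: E_pack = V * C_now = 353.5 * 48.871 = 17276 Wh
Step 4: range = E_pack / consumption = 17276 / 209.5 = 82.46 km

82.46 km


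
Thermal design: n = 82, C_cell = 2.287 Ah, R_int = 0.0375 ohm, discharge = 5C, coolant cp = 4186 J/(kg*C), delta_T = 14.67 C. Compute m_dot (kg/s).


Step 1: I = 5 * 2.287 = 11.435 A
Step 2: Q_cell = I^2 * R = 11.435^2 * 0.0375 = 4.9035 W
Step 3: Q_total = 82 * 4.9035 = 402.09 W
Step 4: m_dot = Q_total / (cp * dT) = 402.09 / (4186 * 14.67) = 0.006548 kg/s

0.006548 kg/s


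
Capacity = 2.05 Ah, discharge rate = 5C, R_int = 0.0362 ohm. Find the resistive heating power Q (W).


Step 1: I = C_rate * capacity = 5 * 2.05 = 10.25 A
Step 2: Q = I^2 * R = 10.25^2 * 0.0362 = 105.06 * 0.0362 = 3.803 W

3.803 W


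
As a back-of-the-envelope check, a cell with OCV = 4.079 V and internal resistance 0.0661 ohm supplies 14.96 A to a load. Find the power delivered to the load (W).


Step 1: V_terminal = OCV - I*R = 4.079 - 14.96 * 0.0661 = 3.0901 V
Step 2: P_out = V_terminal * I = 3.0901 * 14.96 = 46.23 W

46.23 W


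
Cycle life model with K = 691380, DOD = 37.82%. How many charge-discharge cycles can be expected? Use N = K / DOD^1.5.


DOD^1.5 = 232.59
N = K / DOD^1.5 = 691380 / 232.59 = 2973

2973 cycles


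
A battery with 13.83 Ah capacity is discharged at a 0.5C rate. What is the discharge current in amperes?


At 0.5C: I = 0.5 * 13.83 Ah = 6.915 A

6.915 A


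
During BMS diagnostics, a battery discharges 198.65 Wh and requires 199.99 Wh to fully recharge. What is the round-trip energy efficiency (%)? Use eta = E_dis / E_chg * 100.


Round-trip efficiency = 198.65/199.99 * 100% = 99.33%

99.33%


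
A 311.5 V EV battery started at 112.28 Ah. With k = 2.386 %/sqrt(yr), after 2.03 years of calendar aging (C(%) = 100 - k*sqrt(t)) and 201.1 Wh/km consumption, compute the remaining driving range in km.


Step 1: capacity retention = 100 - 2.386 * sqrt(2.03) = 100 - 2.386 * 1.4248 = 96.6%
Step 2: C_now = 112.28 * 96.6/100 = 108.46 Ah
Step 3: E_pack = V * C_now = 311.5 * 108.46 = 33785 Wh
Step 4: range = E_pack / consumption = 33785 / 201.1 = 168.0 km

168.0 km
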